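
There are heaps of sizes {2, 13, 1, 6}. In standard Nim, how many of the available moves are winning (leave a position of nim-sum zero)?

Compute the nim-sum pairwise:
2 XOR 13 = 15
15 XOR 1 = 14
14 XOR 6 = 8
The overall nim-sum is X = 8. A heap of size p has a winning move iff p XOR X < p (reduce it to p XOR X).
  2: 2 XOR 8 = 10 ≥ 2 — no move.
  13: 13 XOR 8 = 5 < 13 — winning move (to 5).
  1: 1 XOR 8 = 9 ≥ 1 — no move.
  6: 6 XOR 8 = 14 ≥ 6 — no move.
That gives 1 winning move.

1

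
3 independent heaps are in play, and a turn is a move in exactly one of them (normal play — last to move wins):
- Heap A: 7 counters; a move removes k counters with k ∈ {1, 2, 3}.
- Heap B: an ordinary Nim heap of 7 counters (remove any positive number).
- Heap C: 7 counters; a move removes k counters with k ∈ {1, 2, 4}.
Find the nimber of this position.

Grundy values for heap A (subtraction set {1, 2, 3}):
g(0) = mex{} = 0
g(1) = mex{0} = 1
g(2) = mex{0,1} = 2
g(3) = mex{0,1,2} = 3
g(4) = mex{1,2,3} = 0
g(5) = mex{0,2,3} = 1
g(6) = mex{0,1,3} = 2
g(7) = mex{0,1,2} = 3
So g(7) = 3.
Heap B is a plain Nim heap of size 7, so its Grundy value is 7.
Build the Grundy sequence for heap C with g(k) = mex{g(k−s) : s ∈ {1, 2, 4}, s ≤ k}:
k:     0  1  2  3  4  5  6  7
g(k):  0  1  2  0  1  2  0  1
So g(7) = 1.
By the Sprague-Grundy theorem, the Grundy value of a sum of independent games is the XOR of the component values.
Combined value = 3 ⊕ 7 ⊕ 1 = 5.

5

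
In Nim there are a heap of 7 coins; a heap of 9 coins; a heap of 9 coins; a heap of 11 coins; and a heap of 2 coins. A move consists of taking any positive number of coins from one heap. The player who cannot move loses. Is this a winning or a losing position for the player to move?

Winning position

Nim-sum: 7 ^ 9 ^ 9 ^ 11 ^ 2 = 14.
The nim-sum is 14 ≠ 0, so this is an N-position: the player to move can win.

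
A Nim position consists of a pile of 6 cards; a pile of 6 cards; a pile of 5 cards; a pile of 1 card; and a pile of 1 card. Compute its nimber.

Compute the nim-sum pairwise:
6 XOR 6 = 0
0 XOR 5 = 5
5 XOR 1 = 4
4 XOR 1 = 5

5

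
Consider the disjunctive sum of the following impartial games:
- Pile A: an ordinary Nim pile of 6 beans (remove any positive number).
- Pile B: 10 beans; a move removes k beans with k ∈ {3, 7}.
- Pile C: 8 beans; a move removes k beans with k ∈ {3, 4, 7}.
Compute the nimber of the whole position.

Pile A is a plain Nim pile of size 6, so its Grundy value is 6.
Build the Grundy sequence for pile B with g(k) = mex{g(k−s) : s ∈ {3, 7}, s ≤ k}:
g(0) = mex{} = 0
g(1) = mex{} = 0
g(2) = mex{} = 0
g(3) = mex{0} = 1
g(4) = mex{0} = 1
g(5) = mex{0} = 1
g(6) = mex{1} = 0
g(7) = mex{0,1} = 2
g(8) = mex{0,1} = 2
g(9) = mex{0} = 1
g(10) = mex{1,2} = 0
So g(10) = 0.
For pile C, compute g(0), g(1), … with moves {3, 4, 7}:
g(0) = mex{} = 0
g(1) = mex{} = 0
g(2) = mex{} = 0
g(3) = mex{0} = 1
g(4) = mex{0} = 1
g(5) = mex{0} = 1
g(6) = mex{0,1} = 2
g(7) = mex{0,1} = 2
g(8) = mex{0,1} = 2
So g(8) = 2.
The value of a disjunctive sum is the nim-sum of the parts.
Combined value = 6 ⊕ 0 ⊕ 2 = 4.

4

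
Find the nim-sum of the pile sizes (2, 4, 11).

Write each in binary and XOR column by column:
  0010  (2)
  0100  (4)
  1011  (11)
  ----
  1101  (13)

13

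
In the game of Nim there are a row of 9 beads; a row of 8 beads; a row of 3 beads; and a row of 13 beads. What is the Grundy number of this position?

Nim-sum: 9 XOR 8 XOR 3 XOR 13 = 15.

15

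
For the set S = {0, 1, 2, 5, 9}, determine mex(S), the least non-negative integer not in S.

The values 0, 1, 2 are all present; 3 is the first non-negative integer missing from the set.

3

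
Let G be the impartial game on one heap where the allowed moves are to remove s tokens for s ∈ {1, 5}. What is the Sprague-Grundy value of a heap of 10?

Grundy values for subtraction set {1, 5}:
k:     0  1  2  3  4  5  6  7  8  9 10
g(k):  0  1  0  1  0  1  0  1  0  1  0
So g(10) = 0.

0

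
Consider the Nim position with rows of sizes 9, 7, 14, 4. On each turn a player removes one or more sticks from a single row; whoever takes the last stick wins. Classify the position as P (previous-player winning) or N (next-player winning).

N-position

Nim-sum: 9 ^ 7 ^ 14 ^ 4 = 4.
The nim-sum is 4 ≠ 0, so this is an N-position: the player to move can win.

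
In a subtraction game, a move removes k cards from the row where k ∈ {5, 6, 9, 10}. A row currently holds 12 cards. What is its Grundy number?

2

Build the Grundy sequence with g(k) = mex{g(k−s) : s ∈ {5, 6, 9, 10}, s ≤ k}:
k:     0  1  2  3  4  5  6  7  8  9 10 11 12
g(k):  0  0  0  0  0  1  1  1  1  1  2  2  2
So g(12) = 2.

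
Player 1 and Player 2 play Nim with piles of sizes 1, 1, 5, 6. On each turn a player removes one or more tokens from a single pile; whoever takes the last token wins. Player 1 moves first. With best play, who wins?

Player 1 wins

In binary:
  001  (1)
  001  (1)
  101  (5)
  110  (6)
  ---
  011  (3)
The nim-sum is 3 ≠ 0, so this is an N-position: the player to move can win; Player 1 has a winning move.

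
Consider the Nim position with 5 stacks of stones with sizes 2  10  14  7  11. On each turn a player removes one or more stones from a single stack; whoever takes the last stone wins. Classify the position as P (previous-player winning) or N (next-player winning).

Bitwise XOR of the heap sizes:
  0010  (2)
  1010  (10)
  1110  (14)
  0111  (7)
  1011  (11)
  ----
  1010  (10)
The nim-sum is 10 ≠ 0, so this is an N-position: the player to move can win.

N-position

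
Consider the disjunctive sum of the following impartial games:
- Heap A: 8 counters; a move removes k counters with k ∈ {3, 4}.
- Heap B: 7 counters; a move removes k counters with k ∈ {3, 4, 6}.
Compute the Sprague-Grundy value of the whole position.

2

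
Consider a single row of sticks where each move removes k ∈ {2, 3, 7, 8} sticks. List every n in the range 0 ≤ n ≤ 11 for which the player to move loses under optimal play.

0, 1, 5, 6, 10, 11

Build the Grundy sequence with g(k) = mex{g(k−s) : s ∈ {2, 3, 7, 8}, s ≤ k}:
k:     0  1  2  3  4  5  6  7  8  9 10 11
g(k):  0  0  1  1  2  0  0  1  1  2  0  0
The P-positions (g = 0) in 0..11 are 0, 1, 5, 6, 10, 11.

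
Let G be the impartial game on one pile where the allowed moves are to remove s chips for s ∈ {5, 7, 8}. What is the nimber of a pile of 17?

Compute g(0), g(1), … for moves {5, 7, 8}:
k:     0  1  2  3  4  5  6  7  8  9 10 11 12 13 14 15 16 17
g(k):  0  0  0  0  0  1  1  1  1  1  2  2  2  0  0  0  0  0
So g(17) = 0.

0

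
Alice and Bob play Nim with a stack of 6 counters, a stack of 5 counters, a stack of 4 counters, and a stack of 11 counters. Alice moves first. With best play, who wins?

Write each in binary and XOR column by column:
  0110  (6)
  0101  (5)
  0100  (4)
  1011  (11)
  ----
  1100  (12)
The nim-sum is 12 ≠ 0, so this is an N-position: the player to move can win; Alice has a winning move.

Alice wins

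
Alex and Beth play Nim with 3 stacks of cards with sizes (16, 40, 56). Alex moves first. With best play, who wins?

Beth wins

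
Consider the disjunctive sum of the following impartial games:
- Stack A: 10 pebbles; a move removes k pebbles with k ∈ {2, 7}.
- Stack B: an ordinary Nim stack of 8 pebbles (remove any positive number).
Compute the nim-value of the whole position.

8

Grundy values for stack A (subtraction set {2, 7}):
g(0) = mex{} = 0
g(1) = mex{} = 0
g(2) = mex{0} = 1
g(3) = mex{0} = 1
g(4) = mex{1} = 0
g(5) = mex{1} = 0
g(6) = mex{0} = 1
g(7) = mex{0} = 1
g(8) = mex{0,1} = 2
g(9) = mex{1} = 0
g(10) = mex{1,2} = 0
So g(10) = 0.
Stack B is a plain Nim stack of size 8, so its Grundy value is 8.
By the Sprague-Grundy theorem, the Grundy value of a sum of independent games is the XOR of the component values.
Combined value = 0 XOR 8 = 8.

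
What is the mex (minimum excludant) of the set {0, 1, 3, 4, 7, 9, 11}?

2

The values 0, 1 are all present; 2 is the first non-negative integer missing from the set.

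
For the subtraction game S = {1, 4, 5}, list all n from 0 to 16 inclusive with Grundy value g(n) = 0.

0, 2, 8, 10, 16

Compute g(0), g(1), … for moves {1, 4, 5}:
k:     0  1  2  3  4  5  6  7  8  9 10 11 12 13 14 15 16
g(k):  0  1  0  1  2  3  2  3  0  1  0  1  2  3  2  3  0
The P-positions (g = 0) in 0..16 are 0, 2, 8, 10, 16.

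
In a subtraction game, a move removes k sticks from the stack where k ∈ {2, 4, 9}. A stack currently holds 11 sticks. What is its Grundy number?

Compute g(0), g(1), … for moves {2, 4, 9}:
g(0) = mex{} = 0
g(1) = mex{} = 0
g(2) = mex{0} = 1
g(3) = mex{0} = 1
g(4) = mex{0,1} = 2
g(5) = mex{0,1} = 2
g(6) = mex{1,2} = 0
g(7) = mex{1,2} = 0
g(8) = mex{0,2} = 1
g(9) = mex{0,2} = 1
g(10) = mex{0,1} = 2
g(11) = mex{0,1} = 2
So g(11) = 2.

2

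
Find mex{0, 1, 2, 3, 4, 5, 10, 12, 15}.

The values 0, 1, 2, 3, 4, 5 are all present; 6 is the first non-negative integer missing from the set.

6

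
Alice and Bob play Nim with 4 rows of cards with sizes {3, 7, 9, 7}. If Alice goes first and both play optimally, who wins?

Alice wins

Nim-sum: 3 XOR 7 XOR 9 XOR 7 = 10.
The nim-sum is 10 ≠ 0, so this is an N-position: the player to move can win; Alice has a winning move.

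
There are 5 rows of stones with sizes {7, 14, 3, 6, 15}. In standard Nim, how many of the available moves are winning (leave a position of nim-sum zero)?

Nim-sum: 7 XOR 14 XOR 3 XOR 6 XOR 15 = 3.
The overall nim-sum is X = 3. A row of size p has a winning move iff p XOR X < p (reduce it to p XOR X).
  7: 7 XOR 3 = 4 < 7 — winning move (to 4).
  14: 14 XOR 3 = 13 < 14 — winning move (to 13).
  3: 3 XOR 3 = 0 < 3 — winning move (to 0).
  6: 6 XOR 3 = 5 < 6 — winning move (to 5).
  15: 15 XOR 3 = 12 < 15 — winning move (to 12).
That gives 5 winning moves.

5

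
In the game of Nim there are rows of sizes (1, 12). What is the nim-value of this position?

13

Compute the nim-sum pairwise:
1 ^ 12 = 13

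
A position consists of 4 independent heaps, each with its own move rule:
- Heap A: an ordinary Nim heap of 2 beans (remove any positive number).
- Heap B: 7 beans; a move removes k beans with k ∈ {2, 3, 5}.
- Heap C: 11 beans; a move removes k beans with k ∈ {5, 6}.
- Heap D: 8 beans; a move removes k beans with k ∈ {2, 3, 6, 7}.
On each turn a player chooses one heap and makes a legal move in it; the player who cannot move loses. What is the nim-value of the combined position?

0

Heap A is a plain Nim heap of size 2, so its Grundy value is 2.
For heap B, compute g(0), g(1), … with moves {2, 3, 5}:
k:     0  1  2  3  4  5  6  7
g(k):  0  0  1  1  2  2  3  0
So g(7) = 0.
Grundy values for heap C (subtraction set {5, 6}):
k:     0  1  2  3  4  5  6  7  8  9 10 11
g(k):  0  0  0  0  0  1  1  1  1  1  2  0
So g(11) = 0.
Grundy values for heap D (subtraction set {2, 3, 6, 7}):
g(0) = mex{} = 0
g(1) = mex{} = 0
g(2) = mex{0} = 1
g(3) = mex{0} = 1
g(4) = mex{0,1} = 2
g(5) = mex{1} = 0
g(6) = mex{0,1,2} = 3
g(7) = mex{0,2} = 1
g(8) = mex{0,1,3} = 2
So g(8) = 2.
By the Sprague-Grundy theorem, the Grundy value of a sum of independent games is the XOR of the component values.
Combined value = 2 ⊕ 0 ⊕ 0 ⊕ 2 = 0.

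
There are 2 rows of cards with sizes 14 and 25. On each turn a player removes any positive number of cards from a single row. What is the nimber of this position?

23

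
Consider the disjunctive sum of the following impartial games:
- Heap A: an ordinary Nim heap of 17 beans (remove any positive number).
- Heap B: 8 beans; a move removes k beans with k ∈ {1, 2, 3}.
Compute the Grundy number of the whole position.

Heap A is a plain Nim heap of size 17, so its Grundy value is 17.
Build the Grundy sequence for heap B with g(k) = mex{g(k−s) : s ∈ {1, 2, 3}, s ≤ k}:
g(0) = mex{} = 0
g(1) = mex{0} = 1
g(2) = mex{0,1} = 2
g(3) = mex{0,1,2} = 3
g(4) = mex{1,2,3} = 0
g(5) = mex{0,2,3} = 1
g(6) = mex{0,1,3} = 2
g(7) = mex{0,1,2} = 3
g(8) = mex{1,2,3} = 0
So g(8) = 0.
By the Sprague-Grundy theorem, the Grundy value of a sum of independent games is the XOR of the component values.
Combined value = 17 XOR 0 = 17.

17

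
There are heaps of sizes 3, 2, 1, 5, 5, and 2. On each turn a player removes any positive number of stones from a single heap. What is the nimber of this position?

2

Bitwise XOR of the heap sizes:
  011  (3)
  010  (2)
  001  (1)
  101  (5)
  101  (5)
  010  (2)
  ---
  010  (2)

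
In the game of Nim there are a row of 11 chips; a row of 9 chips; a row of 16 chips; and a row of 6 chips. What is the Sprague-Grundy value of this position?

Compute the nim-sum pairwise:
11 ⊕ 9 = 2
2 ⊕ 16 = 18
18 ⊕ 6 = 20

20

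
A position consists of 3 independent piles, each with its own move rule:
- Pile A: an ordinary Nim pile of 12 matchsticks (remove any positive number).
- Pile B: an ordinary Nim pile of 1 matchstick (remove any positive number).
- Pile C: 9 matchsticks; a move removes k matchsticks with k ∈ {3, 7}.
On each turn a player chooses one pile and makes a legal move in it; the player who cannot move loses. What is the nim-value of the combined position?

Pile A is a plain Nim pile of size 12, so its Grundy value is 12.
Pile B is a plain Nim pile of size 1, so its Grundy value is 1.
Build the Grundy sequence for pile C with g(k) = mex{g(k−s) : s ∈ {3, 7}, s ≤ k}:
g(0) = mex{} = 0
g(1) = mex{} = 0
g(2) = mex{} = 0
g(3) = mex{0} = 1
g(4) = mex{0} = 1
g(5) = mex{0} = 1
g(6) = mex{1} = 0
g(7) = mex{0,1} = 2
g(8) = mex{0,1} = 2
g(9) = mex{0} = 1
So g(9) = 1.
The value of a disjunctive sum is the nim-sum of the parts.
Combined value = 12 XOR 1 XOR 1 = 12.

12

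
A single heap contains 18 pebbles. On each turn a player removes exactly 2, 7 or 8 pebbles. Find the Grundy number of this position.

2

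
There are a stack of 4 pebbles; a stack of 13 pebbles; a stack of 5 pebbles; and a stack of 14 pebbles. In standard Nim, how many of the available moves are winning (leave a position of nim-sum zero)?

Write each in binary and XOR column by column:
  0100  (4)
  1101  (13)
  0101  (5)
  1110  (14)
  ----
  0010  (2)
The overall nim-sum is X = 2. A stack of size p has a winning move iff p XOR X < p (reduce it to p XOR X).
  4: 4 XOR 2 = 6 ≥ 4 — no move.
  13: 13 XOR 2 = 15 ≥ 13 — no move.
  5: 5 XOR 2 = 7 ≥ 5 — no move.
  14: 14 XOR 2 = 12 < 14 — winning move (to 12).
That gives 1 winning move.

1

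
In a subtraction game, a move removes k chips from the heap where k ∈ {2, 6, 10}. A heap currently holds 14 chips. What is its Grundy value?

Grundy values for subtraction set {2, 6, 10}:
k:     0  1  2  3  4  5  6  7  8  9 10 11 12 13 14
g(k):  0  0  1  1  0  0  1  1  0  0  1  1  0  0  1
So g(14) = 1.

1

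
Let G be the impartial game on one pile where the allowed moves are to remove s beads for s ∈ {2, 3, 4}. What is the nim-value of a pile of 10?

Grundy values for subtraction set {2, 3, 4}:
g(0) = mex{} = 0
g(1) = mex{} = 0
g(2) = mex{0} = 1
g(3) = mex{0} = 1
g(4) = mex{0,1} = 2
g(5) = mex{0,1} = 2
g(6) = mex{1,2} = 0
g(7) = mex{1,2} = 0
g(8) = mex{0,2} = 1
g(9) = mex{0,2} = 1
g(10) = mex{0,1} = 2
So g(10) = 2.

2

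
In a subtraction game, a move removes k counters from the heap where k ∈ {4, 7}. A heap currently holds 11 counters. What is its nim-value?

0

Compute g(0), g(1), … for moves {4, 7}:
g(0) = mex{} = 0
g(1) = mex{} = 0
g(2) = mex{} = 0
g(3) = mex{} = 0
g(4) = mex{0} = 1
g(5) = mex{0} = 1
g(6) = mex{0} = 1
g(7) = mex{0} = 1
g(8) = mex{0,1} = 2
g(9) = mex{0,1} = 2
g(10) = mex{0,1} = 2
g(11) = mex{1} = 0
So g(11) = 0.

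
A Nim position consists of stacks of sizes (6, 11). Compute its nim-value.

Compute the nim-sum pairwise:
6 XOR 11 = 13

13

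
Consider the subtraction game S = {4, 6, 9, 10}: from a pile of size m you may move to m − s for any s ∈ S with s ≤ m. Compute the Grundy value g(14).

0

Compute g(0), g(1), … for moves {4, 6, 9, 10}:
k:     0  1  2  3  4  5  6  7  8  9 10 11 12 13 14
g(k):  0  0  0  0  1  1  1  1  2  2  2  2  3  3  0
So g(14) = 0.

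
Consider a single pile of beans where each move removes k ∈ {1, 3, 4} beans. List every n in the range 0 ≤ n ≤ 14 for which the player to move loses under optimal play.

0, 2, 7, 9, 14

Compute g(0), g(1), … for moves {1, 3, 4}:
g(0) = mex{} = 0
g(1) = mex{0} = 1
g(2) = mex{1} = 0
g(3) = mex{0} = 1
g(4) = mex{0,1} = 2
g(5) = mex{0,1,2} = 3
g(6) = mex{0,1,3} = 2
g(7) = mex{1,2} = 0
g(8) = mex{0,2,3} = 1
g(9) = mex{1,2,3} = 0
g(10) = mex{0,2} = 1
g(11) = mex{0,1} = 2
g(12) = mex{0,1,2} = 3
g(13) = mex{0,1,3} = 2
g(14) = mex{1,2} = 0
The P-positions (g = 0) in 0..14 are 0, 2, 7, 9, 14.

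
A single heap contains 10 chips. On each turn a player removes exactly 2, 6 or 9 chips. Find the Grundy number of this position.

1

Build the Grundy sequence with g(k) = mex{g(k−s) : s ∈ {2, 6, 9}, s ≤ k}:
k:     0  1  2  3  4  5  6  7  8  9 10
g(k):  0  0  1  1  0  0  1  1  0  2  1
So g(10) = 1.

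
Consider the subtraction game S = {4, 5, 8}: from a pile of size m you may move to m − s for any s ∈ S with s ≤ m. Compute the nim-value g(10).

2

Compute g(0), g(1), … for moves {4, 5, 8}:
g(0) = mex{} = 0
g(1) = mex{} = 0
g(2) = mex{} = 0
g(3) = mex{} = 0
g(4) = mex{0} = 1
g(5) = mex{0} = 1
g(6) = mex{0} = 1
g(7) = mex{0} = 1
g(8) = mex{0,1} = 2
g(9) = mex{0,1} = 2
g(10) = mex{0,1} = 2
So g(10) = 2.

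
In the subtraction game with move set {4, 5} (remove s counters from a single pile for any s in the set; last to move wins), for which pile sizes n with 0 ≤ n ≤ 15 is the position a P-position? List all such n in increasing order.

Compute g(0), g(1), … for moves {4, 5}:
k:     0  1  2  3  4  5  6  7  8  9 10 11 12 13 14 15
g(k):  0  0  0  0  1  1  1  1  2  0  0  0  0  1  1  1
The P-positions (g = 0) in 0..15 are 0, 1, 2, 3, 9, 10, 11, 12.

0, 1, 2, 3, 9, 10, 11, 12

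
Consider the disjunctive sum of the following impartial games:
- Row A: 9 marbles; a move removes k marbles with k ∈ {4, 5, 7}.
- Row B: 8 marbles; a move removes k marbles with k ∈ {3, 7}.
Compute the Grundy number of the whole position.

Build the Grundy sequence for row A with g(k) = mex{g(k−s) : s ∈ {4, 5, 7}, s ≤ k}:
g(0) = mex{} = 0
g(1) = mex{} = 0
g(2) = mex{} = 0
g(3) = mex{} = 0
g(4) = mex{0} = 1
g(5) = mex{0} = 1
g(6) = mex{0} = 1
g(7) = mex{0} = 1
g(8) = mex{0,1} = 2
g(9) = mex{0,1} = 2
So g(9) = 2.
Build the Grundy sequence for row B with g(k) = mex{g(k−s) : s ∈ {3, 7}, s ≤ k}:
k:     0  1  2  3  4  5  6  7  8
g(k):  0  0  0  1  1  1  0  2  2
So g(8) = 2.
The value of a disjunctive sum is the nim-sum of the parts.
Combined value = 2 XOR 2 = 0.

0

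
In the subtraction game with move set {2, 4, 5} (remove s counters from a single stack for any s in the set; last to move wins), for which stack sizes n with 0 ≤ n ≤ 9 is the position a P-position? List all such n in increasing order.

0, 1, 7, 8

Grundy values for subtraction set {2, 4, 5}:
k:     0  1  2  3  4  5  6  7  8  9
g(k):  0  0  1  1  2  2  3  0  0  1
The P-positions (g = 0) in 0..9 are 0, 1, 7, 8.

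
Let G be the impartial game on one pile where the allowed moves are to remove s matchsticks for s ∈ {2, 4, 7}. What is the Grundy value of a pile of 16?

Grundy values for subtraction set {2, 4, 7}:
k:     0  1  2  3  4  5  6  7  8  9 10 11 12 13 14 15 16
g(k):  0  0  1  1  2  2  0  3  1  0  2  1  0  2  1  0  2
So g(16) = 2.

2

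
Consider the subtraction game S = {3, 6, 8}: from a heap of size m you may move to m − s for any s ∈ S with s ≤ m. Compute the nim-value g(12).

0

Compute g(0), g(1), … for moves {3, 6, 8}:
g(0) = mex{} = 0
g(1) = mex{} = 0
g(2) = mex{} = 0
g(3) = mex{0} = 1
g(4) = mex{0} = 1
g(5) = mex{0} = 1
g(6) = mex{0,1} = 2
g(7) = mex{0,1} = 2
g(8) = mex{0,1} = 2
g(9) = mex{0,1,2} = 3
g(10) = mex{0,1,2} = 3
g(11) = mex{1,2} = 0
g(12) = mex{1,2,3} = 0
So g(12) = 0.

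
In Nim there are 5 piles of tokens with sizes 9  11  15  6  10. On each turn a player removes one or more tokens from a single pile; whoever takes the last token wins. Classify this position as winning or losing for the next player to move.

Nim-sum: 9 ⊕ 11 ⊕ 15 ⊕ 6 ⊕ 10 = 1.
The nim-sum is 1 ≠ 0, so this is an N-position: the player to move can win.

Winning position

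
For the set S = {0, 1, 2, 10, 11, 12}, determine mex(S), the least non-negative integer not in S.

3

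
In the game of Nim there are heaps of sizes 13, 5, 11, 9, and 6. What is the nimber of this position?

Nim-sum: 13 ^ 5 ^ 11 ^ 9 ^ 6 = 12.

12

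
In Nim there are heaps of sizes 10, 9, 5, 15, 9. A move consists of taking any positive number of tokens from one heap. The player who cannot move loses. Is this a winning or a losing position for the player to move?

Losing position

Write each in binary and XOR column by column:
  1010  (10)
  1001  (9)
  0101  (5)
  1111  (15)
  1001  (9)
  ----
  0000  (0)
The nim-sum is 0, so this is a P-position: the player to move is in a losing position under optimal play.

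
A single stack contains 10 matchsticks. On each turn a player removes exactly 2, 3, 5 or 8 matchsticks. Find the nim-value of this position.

3

Compute g(0), g(1), … for moves {2, 3, 5, 8}:
g(0) = mex{} = 0
g(1) = mex{} = 0
g(2) = mex{0} = 1
g(3) = mex{0} = 1
g(4) = mex{0,1} = 2
g(5) = mex{0,1} = 2
g(6) = mex{0,1,2} = 3
g(7) = mex{1,2} = 0
g(8) = mex{0,1,2,3} = 4
g(9) = mex{0,2,3} = 1
g(10) = mex{0,1,2,4} = 3
So g(10) = 3.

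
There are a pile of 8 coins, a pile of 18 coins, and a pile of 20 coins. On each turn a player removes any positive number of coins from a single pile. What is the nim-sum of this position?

Compute the nim-sum pairwise:
8 ^ 18 = 26
26 ^ 20 = 14

14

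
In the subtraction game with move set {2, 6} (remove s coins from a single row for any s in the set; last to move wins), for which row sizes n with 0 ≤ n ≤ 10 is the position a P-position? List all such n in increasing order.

0, 1, 4, 5, 8, 9

Grundy values for subtraction set {2, 6}:
g(0) = mex{} = 0
g(1) = mex{} = 0
g(2) = mex{0} = 1
g(3) = mex{0} = 1
g(4) = mex{1} = 0
g(5) = mex{1} = 0
g(6) = mex{0} = 1
g(7) = mex{0} = 1
g(8) = mex{1} = 0
g(9) = mex{1} = 0
g(10) = mex{0} = 1
The P-positions (g = 0) in 0..10 are 0, 1, 4, 5, 8, 9.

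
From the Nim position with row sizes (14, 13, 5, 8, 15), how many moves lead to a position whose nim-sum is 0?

3

Bitwise XOR of the heap sizes:
  1110  (14)
  1101  (13)
  0101  (5)
  1000  (8)
  1111  (15)
  ----
  0001  (1)
The overall nim-sum is X = 1. A row of size p has a winning move iff p XOR X < p (reduce it to p XOR X).
  14: 14 XOR 1 = 15 ≥ 14 — no move.
  13: 13 XOR 1 = 12 < 13 — winning move (to 12).
  5: 5 XOR 1 = 4 < 5 — winning move (to 4).
  8: 8 XOR 1 = 9 ≥ 8 — no move.
  15: 15 XOR 1 = 14 < 15 — winning move (to 14).
That gives 3 winning moves.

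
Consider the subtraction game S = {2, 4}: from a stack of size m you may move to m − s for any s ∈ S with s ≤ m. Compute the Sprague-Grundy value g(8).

1

Compute g(0), g(1), … for moves {2, 4}:
k:     0  1  2  3  4  5  6  7  8
g(k):  0  0  1  1  2  2  0  0  1
So g(8) = 1.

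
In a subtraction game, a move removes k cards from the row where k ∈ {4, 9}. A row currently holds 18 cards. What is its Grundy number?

1

Grundy values for subtraction set {4, 9}:
k:     0  1  2  3  4  5  6  7  8  9 10 11 12 13 14 15 16 17 18
g(k):  0  0  0  0  1  1  1  1  0  2  2  2  1  0  0  0  0  1  1
So g(18) = 1.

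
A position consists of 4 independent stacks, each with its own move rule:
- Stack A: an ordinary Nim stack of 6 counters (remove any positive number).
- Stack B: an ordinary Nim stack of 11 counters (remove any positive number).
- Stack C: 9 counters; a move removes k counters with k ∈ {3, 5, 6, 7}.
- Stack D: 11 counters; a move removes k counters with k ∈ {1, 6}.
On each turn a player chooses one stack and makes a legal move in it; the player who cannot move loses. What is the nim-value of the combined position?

14

Stack A is a plain Nim stack of size 6, so its Grundy value is 6.
Stack B is a plain Nim stack of size 11, so its Grundy value is 11.
For stack C, compute g(0), g(1), … with moves {3, 5, 6, 7}:
k:     0  1  2  3  4  5  6  7  8  9
g(k):  0  0  0  1  1  1  2  2  2  3
So g(9) = 3.
Build the Grundy sequence for stack D with g(k) = mex{g(k−s) : s ∈ {1, 6}, s ≤ k}:
g(0) = mex{} = 0
g(1) = mex{0} = 1
g(2) = mex{1} = 0
g(3) = mex{0} = 1
g(4) = mex{1} = 0
g(5) = mex{0} = 1
g(6) = mex{0,1} = 2
g(7) = mex{1,2} = 0
g(8) = mex{0} = 1
g(9) = mex{1} = 0
g(10) = mex{0} = 1
g(11) = mex{1} = 0
So g(11) = 0.
The value of a disjunctive sum is the nim-sum of the parts.
Combined value = 6 XOR 11 XOR 3 XOR 0 = 14.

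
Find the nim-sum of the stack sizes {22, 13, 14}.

21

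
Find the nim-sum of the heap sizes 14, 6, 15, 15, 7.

15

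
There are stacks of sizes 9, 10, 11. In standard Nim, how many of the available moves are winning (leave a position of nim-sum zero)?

3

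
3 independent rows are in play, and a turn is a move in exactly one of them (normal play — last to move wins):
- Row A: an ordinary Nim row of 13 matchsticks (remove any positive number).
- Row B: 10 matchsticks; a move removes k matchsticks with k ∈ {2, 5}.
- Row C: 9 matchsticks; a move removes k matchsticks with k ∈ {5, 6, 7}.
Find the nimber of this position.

13

Row A is a plain Nim row of size 13, so its Grundy value is 13.
Build the Grundy sequence for row B with g(k) = mex{g(k−s) : s ∈ {2, 5}, s ≤ k}:
g(0) = mex{} = 0
g(1) = mex{} = 0
g(2) = mex{0} = 1
g(3) = mex{0} = 1
g(4) = mex{1} = 0
g(5) = mex{0,1} = 2
g(6) = mex{0} = 1
g(7) = mex{1,2} = 0
g(8) = mex{1} = 0
g(9) = mex{0} = 1
g(10) = mex{0,2} = 1
So g(10) = 1.
For row C, compute g(0), g(1), … with moves {5, 6, 7}:
g(0) = mex{} = 0
g(1) = mex{} = 0
g(2) = mex{} = 0
g(3) = mex{} = 0
g(4) = mex{} = 0
g(5) = mex{0} = 1
g(6) = mex{0} = 1
g(7) = mex{0} = 1
g(8) = mex{0} = 1
g(9) = mex{0} = 1
So g(9) = 1.
The value of a disjunctive sum is the nim-sum of the parts.
Combined value = 13 ⊕ 1 ⊕ 1 = 13.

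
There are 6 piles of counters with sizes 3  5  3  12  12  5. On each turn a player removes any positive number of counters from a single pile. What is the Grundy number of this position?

Bitwise XOR of the heap sizes:
  0011  (3)
  0101  (5)
  0011  (3)
  1100  (12)
  1100  (12)
  0101  (5)
  ----
  0000  (0)

0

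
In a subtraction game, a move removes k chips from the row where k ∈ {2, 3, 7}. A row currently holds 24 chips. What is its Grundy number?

2

Build the Grundy sequence with g(k) = mex{g(k−s) : s ∈ {2, 3, 7}, s ≤ k}:
k:     0  1  2  3  4  5  6  7  8  9 10 11 12 13 14 15 16 17 18 19 20 21 22 23 24
g(k):  0  0  1  1  2  0  0  1  1  2  0  0  1  1  2  0  0  1  1  2  0  0  1  1  2
So g(24) = 2.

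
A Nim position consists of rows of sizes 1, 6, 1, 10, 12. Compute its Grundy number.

Nim-sum: 1 XOR 6 XOR 1 XOR 10 XOR 12 = 0.

0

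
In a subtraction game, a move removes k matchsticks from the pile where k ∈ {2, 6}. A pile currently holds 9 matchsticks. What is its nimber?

0

Build the Grundy sequence with g(k) = mex{g(k−s) : s ∈ {2, 6}, s ≤ k}:
k:     0  1  2  3  4  5  6  7  8  9
g(k):  0  0  1  1  0  0  1  1  0  0
So g(9) = 0.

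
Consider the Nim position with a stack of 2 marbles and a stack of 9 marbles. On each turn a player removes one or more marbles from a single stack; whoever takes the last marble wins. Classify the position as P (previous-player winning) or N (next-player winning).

N-position

Compute the nim-sum pairwise:
2 ⊕ 9 = 11
The nim-sum is 11 ≠ 0, so this is an N-position: the player to move can win.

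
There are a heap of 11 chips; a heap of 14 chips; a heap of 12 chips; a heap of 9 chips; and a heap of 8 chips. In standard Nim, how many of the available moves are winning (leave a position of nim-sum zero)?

Bitwise XOR of the heap sizes:
  1011  (11)
  1110  (14)
  1100  (12)
  1001  (9)
  1000  (8)
  ----
  1000  (8)
The overall nim-sum is X = 8. A heap of size p has a winning move iff p XOR X < p (reduce it to p XOR X).
  11: 11 XOR 8 = 3 < 11 — winning move (to 3).
  14: 14 XOR 8 = 6 < 14 — winning move (to 6).
  12: 12 XOR 8 = 4 < 12 — winning move (to 4).
  9: 9 XOR 8 = 1 < 9 — winning move (to 1).
  8: 8 XOR 8 = 0 < 8 — winning move (to 0).
That gives 5 winning moves.

5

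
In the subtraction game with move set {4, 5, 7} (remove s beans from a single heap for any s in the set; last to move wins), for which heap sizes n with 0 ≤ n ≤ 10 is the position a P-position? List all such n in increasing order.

0, 1, 2, 3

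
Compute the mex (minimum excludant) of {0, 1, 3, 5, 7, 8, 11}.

The values 0, 1 are all present; 2 is the first non-negative integer missing from the set.

2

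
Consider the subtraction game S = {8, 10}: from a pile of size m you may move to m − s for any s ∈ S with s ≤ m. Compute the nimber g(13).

1

Grundy values for subtraction set {8, 10}:
g(0) = mex{} = 0
g(1) = mex{} = 0
g(2) = mex{} = 0
g(3) = mex{} = 0
g(4) = mex{} = 0
g(5) = mex{} = 0
g(6) = mex{} = 0
g(7) = mex{} = 0
g(8) = mex{0} = 1
g(9) = mex{0} = 1
g(10) = mex{0} = 1
g(11) = mex{0} = 1
g(12) = mex{0} = 1
g(13) = mex{0} = 1
So g(13) = 1.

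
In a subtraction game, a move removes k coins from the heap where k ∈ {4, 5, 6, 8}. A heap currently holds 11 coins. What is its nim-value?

Build the Grundy sequence with g(k) = mex{g(k−s) : s ∈ {4, 5, 6, 8}, s ≤ k}:
g(0) = mex{} = 0
g(1) = mex{} = 0
g(2) = mex{} = 0
g(3) = mex{} = 0
g(4) = mex{0} = 1
g(5) = mex{0} = 1
g(6) = mex{0} = 1
g(7) = mex{0} = 1
g(8) = mex{0,1} = 2
g(9) = mex{0,1} = 2
g(10) = mex{0,1} = 2
g(11) = mex{0,1} = 2
So g(11) = 2.

2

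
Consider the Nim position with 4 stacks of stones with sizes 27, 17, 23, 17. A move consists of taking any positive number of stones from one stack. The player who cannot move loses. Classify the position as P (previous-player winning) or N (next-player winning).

Compute the nim-sum pairwise:
27 ^ 17 = 10
10 ^ 23 = 29
29 ^ 17 = 12
The nim-sum is 12 ≠ 0, so this is an N-position: the player to move can win.

N-position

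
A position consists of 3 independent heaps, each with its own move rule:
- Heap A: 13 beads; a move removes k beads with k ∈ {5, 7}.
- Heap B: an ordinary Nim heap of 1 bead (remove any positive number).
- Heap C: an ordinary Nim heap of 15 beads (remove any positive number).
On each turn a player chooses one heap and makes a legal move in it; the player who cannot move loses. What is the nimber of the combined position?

14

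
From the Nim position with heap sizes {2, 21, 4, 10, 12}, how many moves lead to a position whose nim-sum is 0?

1

Bitwise XOR of the heap sizes:
  00010  (2)
  10101  (21)
  00100  (4)
  01010  (10)
  01100  (12)
  -----
  10101  (21)
The overall nim-sum is X = 21. A heap of size p has a winning move iff p XOR X < p (reduce it to p XOR X).
  2: 2 XOR 21 = 23 ≥ 2 — no move.
  21: 21 XOR 21 = 0 < 21 — winning move (to 0).
  4: 4 XOR 21 = 17 ≥ 4 — no move.
  10: 10 XOR 21 = 31 ≥ 10 — no move.
  12: 12 XOR 21 = 25 ≥ 12 — no move.
That gives 1 winning move.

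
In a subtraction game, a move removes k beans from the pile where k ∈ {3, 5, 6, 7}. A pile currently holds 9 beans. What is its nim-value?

3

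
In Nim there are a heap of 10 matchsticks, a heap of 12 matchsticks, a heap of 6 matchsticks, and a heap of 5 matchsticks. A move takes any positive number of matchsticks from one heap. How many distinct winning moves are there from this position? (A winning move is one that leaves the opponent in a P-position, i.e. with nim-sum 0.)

Write each in binary and XOR column by column:
  1010  (10)
  1100  (12)
  0110  (6)
  0101  (5)
  ----
  0101  (5)
The overall nim-sum is X = 5. A heap of size p has a winning move iff p XOR X < p (reduce it to p XOR X).
  10: 10 XOR 5 = 15 ≥ 10 — no move.
  12: 12 XOR 5 = 9 < 12 — winning move (to 9).
  6: 6 XOR 5 = 3 < 6 — winning move (to 3).
  5: 5 XOR 5 = 0 < 5 — winning move (to 0).
That gives 3 winning moves.

3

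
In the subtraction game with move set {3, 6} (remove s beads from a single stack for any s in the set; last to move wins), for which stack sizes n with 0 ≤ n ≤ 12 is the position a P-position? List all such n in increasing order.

0, 1, 2, 9, 10, 11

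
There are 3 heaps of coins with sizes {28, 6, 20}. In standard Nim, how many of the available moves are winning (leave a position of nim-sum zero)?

Nim-sum: 28 ^ 6 ^ 20 = 14.
The overall nim-sum is X = 14. A heap of size p has a winning move iff p XOR X < p (reduce it to p XOR X).
  28: 28 XOR 14 = 18 < 28 — winning move (to 18).
  6: 6 XOR 14 = 8 ≥ 6 — no move.
  20: 20 XOR 14 = 26 ≥ 20 — no move.
That gives 1 winning move.

1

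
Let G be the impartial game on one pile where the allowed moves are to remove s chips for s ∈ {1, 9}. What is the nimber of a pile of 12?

Grundy values for subtraction set {1, 9}:
g(0) = mex{} = 0
g(1) = mex{0} = 1
g(2) = mex{1} = 0
g(3) = mex{0} = 1
g(4) = mex{1} = 0
g(5) = mex{0} = 1
g(6) = mex{1} = 0
g(7) = mex{0} = 1
g(8) = mex{1} = 0
g(9) = mex{0} = 1
g(10) = mex{1} = 0
g(11) = mex{0} = 1
g(12) = mex{1} = 0
So g(12) = 0.

0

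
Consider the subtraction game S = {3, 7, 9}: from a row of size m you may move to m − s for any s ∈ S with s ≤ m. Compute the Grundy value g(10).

3

Compute g(0), g(1), … for moves {3, 7, 9}:
k:     0  1  2  3  4  5  6  7  8  9 10
g(k):  0  0  0  1  1  1  0  2  2  1  3
So g(10) = 3.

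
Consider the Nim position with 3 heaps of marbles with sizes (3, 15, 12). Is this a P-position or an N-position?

Nim-sum: 3 XOR 15 XOR 12 = 0.
The nim-sum is 0, so this is a P-position: the player to move is in a losing position under optimal play.

P-position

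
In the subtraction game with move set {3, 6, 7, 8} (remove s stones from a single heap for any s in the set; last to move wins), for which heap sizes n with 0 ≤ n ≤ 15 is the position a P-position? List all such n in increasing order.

0, 1, 2, 11, 12, 13

Compute g(0), g(1), … for moves {3, 6, 7, 8}:
k:     0  1  2  3  4  5  6  7  8  9 10 11 12 13 14 15
g(k):  0  0  0  1  1  1  2  2  2  3  3  0  0  0  1  1
The P-positions (g = 0) in 0..15 are 0, 1, 2, 11, 12, 13.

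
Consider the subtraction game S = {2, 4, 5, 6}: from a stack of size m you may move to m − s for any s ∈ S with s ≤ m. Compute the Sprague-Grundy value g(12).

Compute g(0), g(1), … for moves {2, 4, 5, 6}:
k:     0  1  2  3  4  5  6  7  8  9 10 11 12
g(k):  0  0  1  1  2  2  3  3  0  0  1  1  2
So g(12) = 2.

2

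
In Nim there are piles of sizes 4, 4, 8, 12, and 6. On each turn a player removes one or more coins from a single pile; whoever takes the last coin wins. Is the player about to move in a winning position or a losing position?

Winning position

Compute the nim-sum pairwise:
4 XOR 4 = 0
0 XOR 8 = 8
8 XOR 12 = 4
4 XOR 6 = 2
The nim-sum is 2 ≠ 0, so this is an N-position: the player to move can win.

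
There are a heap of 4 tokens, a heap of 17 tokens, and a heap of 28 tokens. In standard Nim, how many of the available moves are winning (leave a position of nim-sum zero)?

1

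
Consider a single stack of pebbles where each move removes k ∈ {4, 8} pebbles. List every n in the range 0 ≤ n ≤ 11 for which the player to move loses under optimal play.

Grundy values for subtraction set {4, 8}:
k:     0  1  2  3  4  5  6  7  8  9 10 11
g(k):  0  0  0  0  1  1  1  1  2  2  2  2
The P-positions (g = 0) in 0..11 are 0, 1, 2, 3.

0, 1, 2, 3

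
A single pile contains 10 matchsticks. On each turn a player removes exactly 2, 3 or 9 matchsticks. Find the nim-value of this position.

2

Compute g(0), g(1), … for moves {2, 3, 9}:
k:     0  1  2  3  4  5  6  7  8  9 10
g(k):  0  0  1  1  2  0  0  1  1  2  2
So g(10) = 2.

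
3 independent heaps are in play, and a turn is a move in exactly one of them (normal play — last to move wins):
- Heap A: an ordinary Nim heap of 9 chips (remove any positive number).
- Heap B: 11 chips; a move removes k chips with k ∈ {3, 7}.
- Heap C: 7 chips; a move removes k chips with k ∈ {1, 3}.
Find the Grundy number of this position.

Heap A is a plain Nim heap of size 9, so its Grundy value is 9.
For heap B, compute g(0), g(1), … with moves {3, 7}:
g(0) = mex{} = 0
g(1) = mex{} = 0
g(2) = mex{} = 0
g(3) = mex{0} = 1
g(4) = mex{0} = 1
g(5) = mex{0} = 1
g(6) = mex{1} = 0
g(7) = mex{0,1} = 2
g(8) = mex{0,1} = 2
g(9) = mex{0} = 1
g(10) = mex{1,2} = 0
g(11) = mex{1,2} = 0
So g(11) = 0.
For heap C, compute g(0), g(1), … with moves {1, 3}:
k:     0  1  2  3  4  5  6  7
g(k):  0  1  0  1  0  1  0  1
So g(7) = 1.
By the Sprague-Grundy theorem, the Grundy value of a sum of independent games is the XOR of the component values.
Combined value = 9 ⊕ 0 ⊕ 1 = 8.

8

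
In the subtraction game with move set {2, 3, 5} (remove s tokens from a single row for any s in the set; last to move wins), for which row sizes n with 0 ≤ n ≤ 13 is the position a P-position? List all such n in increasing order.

Compute g(0), g(1), … for moves {2, 3, 5}:
g(0) = mex{} = 0
g(1) = mex{} = 0
g(2) = mex{0} = 1
g(3) = mex{0} = 1
g(4) = mex{0,1} = 2
g(5) = mex{0,1} = 2
g(6) = mex{0,1,2} = 3
g(7) = mex{1,2} = 0
g(8) = mex{1,2,3} = 0
g(9) = mex{0,2,3} = 1
g(10) = mex{0,2} = 1
g(11) = mex{0,1,3} = 2
g(12) = mex{0,1} = 2
g(13) = mex{0,1,2} = 3
The P-positions (g = 0) in 0..13 are 0, 1, 7, 8.

0, 1, 7, 8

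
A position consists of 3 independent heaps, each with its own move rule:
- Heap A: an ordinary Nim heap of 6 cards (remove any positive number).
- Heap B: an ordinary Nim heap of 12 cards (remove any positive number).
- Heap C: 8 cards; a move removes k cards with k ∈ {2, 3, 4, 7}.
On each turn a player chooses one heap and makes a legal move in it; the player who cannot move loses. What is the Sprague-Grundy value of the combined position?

11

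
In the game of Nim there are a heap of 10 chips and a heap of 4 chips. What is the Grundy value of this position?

14

Nim-sum: 10 ^ 4 = 14.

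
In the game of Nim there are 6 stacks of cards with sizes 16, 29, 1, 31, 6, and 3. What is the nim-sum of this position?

In binary:
  10000  (16)
  11101  (29)
  00001  (1)
  11111  (31)
  00110  (6)
  00011  (3)
  -----
  10110  (22)

22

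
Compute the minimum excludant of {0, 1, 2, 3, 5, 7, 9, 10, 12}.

4

The values 0, 1, 2, 3 are all present; 4 is the first non-negative integer missing from the set.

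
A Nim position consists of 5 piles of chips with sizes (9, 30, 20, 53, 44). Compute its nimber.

Nim-sum: 9 XOR 30 XOR 20 XOR 53 XOR 44 = 26.

26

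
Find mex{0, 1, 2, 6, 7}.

The values 0, 1, 2 are all present; 3 is the first non-negative integer missing from the set.

3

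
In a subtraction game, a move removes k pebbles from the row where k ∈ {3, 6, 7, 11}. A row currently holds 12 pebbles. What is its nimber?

4

Build the Grundy sequence with g(k) = mex{g(k−s) : s ∈ {3, 6, 7, 11}, s ≤ k}:
k:     0  1  2  3  4  5  6  7  8  9 10 11 12
g(k):  0  0  0  1  1  1  2  2  2  3  0  3  4
So g(12) = 4.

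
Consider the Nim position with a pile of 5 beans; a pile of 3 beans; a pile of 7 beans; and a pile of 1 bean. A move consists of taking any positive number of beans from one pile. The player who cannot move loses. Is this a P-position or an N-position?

P-position

Nim-sum: 5 XOR 3 XOR 7 XOR 1 = 0.
The nim-sum is 0, so this is a P-position: the player to move is in a losing position under optimal play.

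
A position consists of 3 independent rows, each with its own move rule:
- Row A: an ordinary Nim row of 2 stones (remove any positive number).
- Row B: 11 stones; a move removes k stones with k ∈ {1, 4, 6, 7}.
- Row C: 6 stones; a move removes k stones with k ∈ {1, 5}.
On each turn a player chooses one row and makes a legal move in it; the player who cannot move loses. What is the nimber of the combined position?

Row A is a plain Nim row of size 2, so its Grundy value is 2.
Grundy values for row B (subtraction set {1, 4, 6, 7}):
k:     0  1  2  3  4  5  6  7  8  9 10 11
g(k):  0  1  0  1  2  0  1  2  3  2  0  1
So g(11) = 1.
For row C, compute g(0), g(1), … with moves {1, 5}:
k:     0  1  2  3  4  5  6
g(k):  0  1  0  1  0  1  0
So g(6) = 0.
By the Sprague-Grundy theorem, the Grundy value of a sum of independent games is the XOR of the component values.
Combined value = 2 ⊕ 1 ⊕ 0 = 3.

3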